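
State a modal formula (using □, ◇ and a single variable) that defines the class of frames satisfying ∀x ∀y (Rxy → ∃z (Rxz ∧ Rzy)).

□□r → □r

The condition is density. The C4 schema □□r → □r defines it.
Suppose □□r→□r is valid. Take Rxy and set V(r)={w : xR²w}. Then □□r at x, so □r at x, so r at y, i.e. ∃z(Rxz∧Rzy).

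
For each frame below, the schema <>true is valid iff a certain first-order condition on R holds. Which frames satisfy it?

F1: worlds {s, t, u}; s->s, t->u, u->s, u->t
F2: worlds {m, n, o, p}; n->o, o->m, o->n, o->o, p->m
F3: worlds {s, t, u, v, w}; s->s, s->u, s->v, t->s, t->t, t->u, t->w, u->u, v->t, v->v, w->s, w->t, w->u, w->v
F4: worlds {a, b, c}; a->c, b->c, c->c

This is the axiom for seriality; its first-order frame correspondent is forall x exists y Rxy.
F1: satisfies the condition.
F2: fails — world m has no successor.
F3: satisfies the condition.
F4: satisfies the condition.
Valid on: F1, F3, F4.

F1, F3, F4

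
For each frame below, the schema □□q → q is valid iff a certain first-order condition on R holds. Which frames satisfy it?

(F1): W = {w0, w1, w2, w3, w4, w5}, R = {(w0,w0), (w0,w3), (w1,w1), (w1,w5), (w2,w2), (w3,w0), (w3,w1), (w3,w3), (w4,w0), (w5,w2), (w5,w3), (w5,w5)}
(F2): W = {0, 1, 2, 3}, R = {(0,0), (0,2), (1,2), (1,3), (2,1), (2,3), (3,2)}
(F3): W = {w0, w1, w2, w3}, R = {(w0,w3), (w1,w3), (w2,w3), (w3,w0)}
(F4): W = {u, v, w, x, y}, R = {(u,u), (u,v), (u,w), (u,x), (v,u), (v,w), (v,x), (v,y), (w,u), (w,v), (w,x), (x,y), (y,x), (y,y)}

(F2), (F4)

Frame correspondent (Sahlqvist): ∀x ∃w (xR²w ∧ x = w) — i.e. a generalized confluence (Geach) condition.
(F1): fails — at w4 but no w with w4R²w and w4=w.
(F2): ✓.
(F3): fails — at w1 but no w with w1R²w and w1=w.
(F4): ✓.
Valid on: (F2), (F4).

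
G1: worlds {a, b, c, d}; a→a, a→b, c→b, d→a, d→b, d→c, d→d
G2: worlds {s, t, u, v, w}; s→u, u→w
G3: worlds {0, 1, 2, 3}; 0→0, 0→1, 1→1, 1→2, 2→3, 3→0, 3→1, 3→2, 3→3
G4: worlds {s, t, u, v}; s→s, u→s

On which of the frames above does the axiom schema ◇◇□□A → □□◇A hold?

G4

Frame correspondent (Sahlqvist): ∀x ∀y ∀z ((xR²y ∧ xR²z) → ∃w (yR²w ∧ zRw)) — i.e. a generalized confluence (Geach) condition.
G1: fails — aR²a, aR²b but no w with aR²w and bRw.
G2: fails — sR²w, sR²w but no w* with wR²w* and wRw*.
G3: fails — 0R²0, 0R²2 but no w with 0R²w and 2Rw.
G4: ✓.
Valid on: G4.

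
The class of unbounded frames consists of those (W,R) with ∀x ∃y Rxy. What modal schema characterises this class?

□r → ◇r

The condition is seriality. The D schema □r → ◇r defines it.
Suppose □r→◇r is valid. At any x set V(r)=W. Then □r at x, so ◇r at x, so x has a successor.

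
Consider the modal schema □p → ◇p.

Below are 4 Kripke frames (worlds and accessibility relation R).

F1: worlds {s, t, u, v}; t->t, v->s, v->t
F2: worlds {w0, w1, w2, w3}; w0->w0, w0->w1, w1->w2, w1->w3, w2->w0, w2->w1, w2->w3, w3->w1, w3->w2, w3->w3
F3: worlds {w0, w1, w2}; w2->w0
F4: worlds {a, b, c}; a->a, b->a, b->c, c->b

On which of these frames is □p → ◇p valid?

Frame correspondent (Sahlqvist): ∀x ∃y Rxy — i.e. seriality.
F1: fails — world s has no successor.
F2: condition met.
F3: fails — world w0 has no successor.
F4: condition met.

F2, F4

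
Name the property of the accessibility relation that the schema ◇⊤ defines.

◇⊤ holds at w iff w has a successor, so frame-validity of ◇⊤ is exactly seriality. Equivalently via □q → ◇q:
Suppose □q→◇q is valid. At any x set V(q)=W. Then □q at x, so ◇q at x, so x has a successor.
Conversely, any frame satisfying ∀x ∃y Rxy validates the schema.
So the correspondent is seriality.

seriality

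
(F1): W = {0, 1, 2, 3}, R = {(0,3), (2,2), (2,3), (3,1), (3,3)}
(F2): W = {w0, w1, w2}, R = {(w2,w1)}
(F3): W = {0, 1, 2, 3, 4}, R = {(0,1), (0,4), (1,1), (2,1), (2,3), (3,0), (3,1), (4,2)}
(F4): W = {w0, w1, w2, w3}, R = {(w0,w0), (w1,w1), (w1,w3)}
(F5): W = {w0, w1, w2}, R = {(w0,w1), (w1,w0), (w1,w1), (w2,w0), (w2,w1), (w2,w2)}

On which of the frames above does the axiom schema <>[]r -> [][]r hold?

The schema corresponds to a generalized confluence (Geach) condition: forall x forall y forall z ((xRy & x R^2 z) -> exists w (yRw & z = w)).
(F1): fails — 2R2, 2R²1 but no w with 2Rw and 1=w.
(F2): ✓.
(F3): fails — 0R1, 0R²2 but no w with 1Rw and 2=w.
(F4): fails — w1Rw3, w1R²w1 but no w with w3Rw and w1=w.
(F5): fails — w1Rw0, w1R²w0 but no w with w0Rw and w0=w.

(F2)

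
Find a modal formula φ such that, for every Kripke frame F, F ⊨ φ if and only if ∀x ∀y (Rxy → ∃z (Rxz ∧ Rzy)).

A defining formula is □□p → □p (the C4 axiom).
Suppose □□p→□p is valid. Take Rxy and set V(p)={w : xR²w}. Then □□p at x, so □p at x, so p at y, i.e. ∃z(Rxz∧Rzy).

□□p → □p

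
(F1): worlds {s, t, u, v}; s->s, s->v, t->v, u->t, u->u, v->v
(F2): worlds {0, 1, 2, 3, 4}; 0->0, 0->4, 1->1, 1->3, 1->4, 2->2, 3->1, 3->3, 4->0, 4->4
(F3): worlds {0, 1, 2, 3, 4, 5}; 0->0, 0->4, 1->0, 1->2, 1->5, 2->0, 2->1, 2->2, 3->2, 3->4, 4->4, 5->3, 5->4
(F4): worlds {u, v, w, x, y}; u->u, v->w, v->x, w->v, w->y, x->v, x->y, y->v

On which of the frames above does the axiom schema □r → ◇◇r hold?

(F1), (F2), (F3)

This is the axiom for a generalized confluence (Geach) condition; its first-order frame correspondent is ∀x ∃w (xRw ∧ xR²w).
(F1): ✓.
(F2): ✓.
(F3): ✓.
(F4): fails — at v but no t with vRt and vR²t.
Valid on: (F1), (F2), (F3).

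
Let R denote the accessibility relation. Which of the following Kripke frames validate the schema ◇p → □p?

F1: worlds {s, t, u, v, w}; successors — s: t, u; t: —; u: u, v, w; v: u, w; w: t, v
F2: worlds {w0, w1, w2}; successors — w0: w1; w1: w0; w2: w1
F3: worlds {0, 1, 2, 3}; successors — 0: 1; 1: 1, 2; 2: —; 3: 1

Frame correspondent (Sahlqvist): ∀x ∀y ∀z (Rxy ∧ Rxz → y = z) — i.e. partial functionality.
F1: fails — s sees both t and u.
F2: condition met.
F3: fails — 1 sees both 1 and 2.

F2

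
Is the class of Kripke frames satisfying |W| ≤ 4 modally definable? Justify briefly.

If a class were modally definable it would be closed under disjoint unions (Goldblatt–Thomason).
Any modal formula valid on each of 5 disjoint one-world frames is valid on their disjoint union (validity is preserved under disjoint unions). Each one-world frame has |W|=1≤4, but the union has |W|=5.
Hence having at most 4 worlds is not modally definable.

Not definable by any modal formula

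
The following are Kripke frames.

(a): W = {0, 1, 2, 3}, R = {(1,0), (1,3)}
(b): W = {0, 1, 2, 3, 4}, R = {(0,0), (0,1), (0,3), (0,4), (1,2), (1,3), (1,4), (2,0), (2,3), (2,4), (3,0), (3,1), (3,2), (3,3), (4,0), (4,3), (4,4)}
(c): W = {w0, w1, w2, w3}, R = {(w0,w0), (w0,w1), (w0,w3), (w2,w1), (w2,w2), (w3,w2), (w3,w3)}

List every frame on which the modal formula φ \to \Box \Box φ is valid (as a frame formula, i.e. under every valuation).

Frame correspondent (Sahlqvist): \forall x \forall z (x R^2 z \to \exists w (x = w \wedge z = w)) — i.e. a generalized confluence (Geach) condition.
(a): satisfies the condition.
(b): fails — 0R²1 but 0 ≠ 1.
(c): fails — w0R²w1 but w0 ≠ w1.

(a)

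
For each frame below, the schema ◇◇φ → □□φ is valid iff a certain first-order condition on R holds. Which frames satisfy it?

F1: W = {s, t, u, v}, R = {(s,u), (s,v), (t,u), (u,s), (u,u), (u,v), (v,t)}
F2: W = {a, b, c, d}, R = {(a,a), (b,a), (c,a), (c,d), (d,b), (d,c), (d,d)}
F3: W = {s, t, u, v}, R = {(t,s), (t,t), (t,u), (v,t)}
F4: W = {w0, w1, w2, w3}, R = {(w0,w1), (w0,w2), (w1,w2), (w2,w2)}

F4

The schema corresponds to a generalized confluence (Geach) condition: ∀x ∀y ∀z ((xR²y ∧ xR²z) → ∃w (y = w ∧ z = w)).
F1: fails — sR²s, sR²t but s ≠ t.
F2: fails — cR²a, cR²b but a ≠ b.
F3: fails — tR²s, tR²t but s ≠ t.
F4: ✓.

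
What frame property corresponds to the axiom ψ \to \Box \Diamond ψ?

symmetry

This is the B axiom.
It corresponds to symmetry: \forall x \forall y (Rxy \to Ryx).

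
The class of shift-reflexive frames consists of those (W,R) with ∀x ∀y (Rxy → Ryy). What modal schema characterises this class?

A defining formula is □(□s → s) (the T□ axiom).
Suppose □(□s→s) is valid. Take Rxy and set V(s)={w : Ryw}. Then at y, □s holds; since □(□s→s) at x, □s→s at y, so s at y, i.e. Ryy.

□(□s → s)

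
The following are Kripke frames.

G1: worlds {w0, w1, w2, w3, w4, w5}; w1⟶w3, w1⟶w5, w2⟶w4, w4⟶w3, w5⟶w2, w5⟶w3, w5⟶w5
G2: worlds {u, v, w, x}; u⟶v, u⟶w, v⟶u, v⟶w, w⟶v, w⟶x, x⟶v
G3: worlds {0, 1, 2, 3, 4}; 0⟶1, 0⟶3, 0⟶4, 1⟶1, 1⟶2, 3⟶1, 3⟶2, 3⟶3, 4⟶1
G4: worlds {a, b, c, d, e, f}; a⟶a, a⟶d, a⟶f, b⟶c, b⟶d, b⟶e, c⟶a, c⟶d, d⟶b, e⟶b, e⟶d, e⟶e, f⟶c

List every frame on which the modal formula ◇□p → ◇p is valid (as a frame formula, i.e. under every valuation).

This is the axiom for a generalized confluence (Geach) condition; its first-order frame correspondent is ∀x ∀y (xRy → ∃w (yRw ∧ xRw)).
G1: fails — w1Rw3 but no w with w3Rw and w1Rw.
G2: fails — vRw but no t with wRt and vRt.
G3: fails — 1R2 but no w with 2Rw and 1Rw.
G4: fails — aRd but no w with dRw and aRw.

none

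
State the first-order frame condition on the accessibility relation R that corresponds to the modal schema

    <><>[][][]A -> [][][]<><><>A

This is a Sahlqvist (Geach-type) schema ◇^2□^3A → □^3◇^3A.
First-order correspondent: forall x forall y forall z ((x R^2 y & x R^3 z) -> exists w (y R^3 w & z R^3 w)).

forall x forall y forall z ((x R^2 y & x R^3 z) -> exists w (y R^3 w & z R^3 w))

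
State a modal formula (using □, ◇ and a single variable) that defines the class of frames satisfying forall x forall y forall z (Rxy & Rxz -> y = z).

The condition is partial functionality. The CD schema ◇q → □q defines it.
Suppose ◇q→□q is valid. Take Rxy, Rxz and set V(q)={y}. Then ◇q at x, so □q at x, so q at z, i.e. z=y.

◇q → □q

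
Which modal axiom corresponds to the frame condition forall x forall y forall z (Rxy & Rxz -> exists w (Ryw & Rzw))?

A defining formula is ◇□r → □◇r (the .2 axiom).

◇□r → □◇r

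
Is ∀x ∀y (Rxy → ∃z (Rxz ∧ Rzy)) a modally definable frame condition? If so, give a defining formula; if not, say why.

Definable; □□q → □q defines it

The condition is density. A defining modal formula is □□q → □q.
Suppose □□q→□q is valid. Take Rxy and set V(q)={w : xR²w}. Then □□q at x, so □q at x, so q at y, i.e. ∃z(Rxz∧Rzy).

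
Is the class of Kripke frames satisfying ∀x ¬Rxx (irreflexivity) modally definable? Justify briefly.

If a class were modally definable it would be closed under surjective bounded morphisms (Goldblatt–Thomason).
The 4-cycle (worlds s,t,u,v with s→t→u→v→s) is irreflexive, and the map sending every world to a single reflexive point • is a surjective bounded morphism (forth: every edge maps to (•,•); back: every world has a successor). So any modal formula valid on the 4-cycle is also valid on the reflexive point, which is not irreflexive.
Hence irreflexivity is not modally definable.

Not definable by any modal formula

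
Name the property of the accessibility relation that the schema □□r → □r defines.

density: ∀x ∀y (Rxy → ∃z (Rxz ∧ Rzy))

This schema is the C4 axiom.
It corresponds to density: ∀x ∀y (Rxy → ∃z (Rxz ∧ Rzy)).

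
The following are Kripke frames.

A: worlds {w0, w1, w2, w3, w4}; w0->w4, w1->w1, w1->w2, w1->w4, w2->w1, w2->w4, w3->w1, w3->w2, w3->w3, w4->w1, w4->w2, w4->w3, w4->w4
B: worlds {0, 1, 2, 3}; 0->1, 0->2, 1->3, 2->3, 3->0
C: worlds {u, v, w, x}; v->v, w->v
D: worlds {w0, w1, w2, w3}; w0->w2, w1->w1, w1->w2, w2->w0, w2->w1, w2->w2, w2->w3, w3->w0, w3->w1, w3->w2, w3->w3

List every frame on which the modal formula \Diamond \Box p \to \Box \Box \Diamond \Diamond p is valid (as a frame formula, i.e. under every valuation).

The schema corresponds to a generalized confluence (Geach) condition: \forall x \forall y \forall z ((xRy \wedge x R^2 z) \to \exists w (yRw \wedge z R^2 w)).
A: ✓.
B: fails — 0R1, 0R²3 but no w with 1Rw and 3R²w.
C: ✓.
D: ✓.

A, C, D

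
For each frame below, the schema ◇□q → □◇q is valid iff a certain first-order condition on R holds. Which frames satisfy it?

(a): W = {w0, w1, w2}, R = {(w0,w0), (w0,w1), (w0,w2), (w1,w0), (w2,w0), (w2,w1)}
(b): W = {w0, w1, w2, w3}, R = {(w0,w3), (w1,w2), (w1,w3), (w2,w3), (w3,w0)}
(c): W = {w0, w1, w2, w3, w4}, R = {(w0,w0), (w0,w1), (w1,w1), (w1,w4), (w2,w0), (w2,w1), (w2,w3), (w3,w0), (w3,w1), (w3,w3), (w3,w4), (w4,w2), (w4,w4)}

This is the axiom for convergence; its first-order frame correspondent is ∀x ∀y ∀z (Rxy ∧ Rxz → ∃w (Ryw ∧ Rzw)).
(a): satisfies the condition.
(b): fails — Rw1w2 and Rw1w3 but w2 and w3 have no common successor.
(c): fails — Rw3w0 and Rw3w4 but w0 and w4 have no common successor.

(a)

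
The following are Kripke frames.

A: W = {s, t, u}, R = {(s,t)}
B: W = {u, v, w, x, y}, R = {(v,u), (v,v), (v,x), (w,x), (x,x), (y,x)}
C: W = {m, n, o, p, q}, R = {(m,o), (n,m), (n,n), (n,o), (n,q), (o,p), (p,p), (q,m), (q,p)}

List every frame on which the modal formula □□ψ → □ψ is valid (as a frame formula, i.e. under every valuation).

B

This is the axiom for density; its first-order frame correspondent is ∀x ∀y (Rxy → ∃z (Rxz ∧ Rzy)).
A: fails — Rst but no z with Rsz and Rzt.
B: satisfies the condition.
C: fails — Rmo but no z with Rmz and Rzo.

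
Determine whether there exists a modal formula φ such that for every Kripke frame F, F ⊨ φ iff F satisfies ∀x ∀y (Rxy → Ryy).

This is a Sahlqvist condition; the T□ axiom □(□q → q) defines it.
Suppose □(□q→q) is valid. Take Rxy and set V(q)={w : Ryw}. Then at y, □q holds; since □(□q→q) at x, □q→q at y, so q at y, i.e. Ryy.

Yes, by □(□q → q)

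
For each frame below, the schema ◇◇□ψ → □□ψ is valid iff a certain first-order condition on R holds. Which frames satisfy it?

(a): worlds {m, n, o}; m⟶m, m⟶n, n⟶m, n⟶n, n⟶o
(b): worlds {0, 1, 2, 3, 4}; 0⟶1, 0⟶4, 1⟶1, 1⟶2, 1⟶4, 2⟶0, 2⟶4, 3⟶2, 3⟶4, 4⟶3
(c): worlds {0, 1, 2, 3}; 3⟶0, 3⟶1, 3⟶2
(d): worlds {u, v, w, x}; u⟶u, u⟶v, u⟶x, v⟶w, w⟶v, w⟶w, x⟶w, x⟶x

(c)

The schema corresponds to a generalized confluence (Geach) condition: ∀x ∀y ∀z ((xR²y ∧ xR²z) → ∃w (yRw ∧ z = w)).
(a): fails — mR²m, mR²o but no w with mRw and o=w.
(b): fails — 0R²1, 0R²3 but no w with 1Rw and 3=w.
(c): ✓.
(d): fails — uR²u, uR²w but no t with uRt and w=t.
Valid on: (c).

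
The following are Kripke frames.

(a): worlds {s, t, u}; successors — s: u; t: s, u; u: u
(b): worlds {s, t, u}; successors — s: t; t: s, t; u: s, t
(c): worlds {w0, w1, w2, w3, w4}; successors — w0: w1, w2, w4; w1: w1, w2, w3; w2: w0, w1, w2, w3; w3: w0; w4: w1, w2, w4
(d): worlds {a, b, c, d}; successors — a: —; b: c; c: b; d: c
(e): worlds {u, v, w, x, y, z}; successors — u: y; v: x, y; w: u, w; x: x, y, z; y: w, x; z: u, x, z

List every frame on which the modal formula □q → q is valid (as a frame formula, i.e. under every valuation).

The schema corresponds to reflexivity: ∀x Rxx.
(a): fails — world s does not see itself.
(b): fails — world s does not see itself.
(c): fails — world w0 does not see itself.
(d): fails — world a does not see itself.
(e): fails — world u does not see itself.

none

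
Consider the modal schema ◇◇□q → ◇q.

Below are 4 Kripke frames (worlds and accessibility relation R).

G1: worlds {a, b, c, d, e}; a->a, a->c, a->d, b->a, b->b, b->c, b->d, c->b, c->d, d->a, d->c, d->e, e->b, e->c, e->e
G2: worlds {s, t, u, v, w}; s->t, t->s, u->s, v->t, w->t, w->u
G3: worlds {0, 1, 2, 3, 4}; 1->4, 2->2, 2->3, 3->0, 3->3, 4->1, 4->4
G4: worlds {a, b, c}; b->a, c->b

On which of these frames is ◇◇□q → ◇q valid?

Frame correspondent (Sahlqvist): ∀x ∀y (xR²y → ∃w (yRw ∧ xRw)) — i.e. a generalized confluence (Geach) condition.
G1: fails — cR²d but no w with dRw and cRw.
G2: satisfies the condition.
G3: fails — 2R²0 but no w with 0Rw and 2Rw.
G4: fails — cR²a but no w with aRw and cRw.

G2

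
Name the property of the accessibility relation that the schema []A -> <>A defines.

Seriality

Suppose □A→◇A is valid. At any x set V(A)=W. Then □A at x, so ◇A at x, so x has a successor.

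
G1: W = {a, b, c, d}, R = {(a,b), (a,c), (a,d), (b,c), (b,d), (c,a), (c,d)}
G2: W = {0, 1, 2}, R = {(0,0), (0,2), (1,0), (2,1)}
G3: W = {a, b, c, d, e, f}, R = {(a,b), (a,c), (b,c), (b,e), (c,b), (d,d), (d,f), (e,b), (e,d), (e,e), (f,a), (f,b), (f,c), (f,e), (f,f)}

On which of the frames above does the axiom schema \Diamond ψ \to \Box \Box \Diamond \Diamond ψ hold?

The schema corresponds to a generalized confluence (Geach) condition: \forall x \forall y \forall z ((xRy \wedge x R^2 z) \to \exists w (y = w \wedge z R^2 w)).
G1: fails — aRb, aR²a but no w with b=w and aR²w.
G2: fails — 0R2, 0R²2 but no w with 2=w and 2R²w.
G3: fails — aRb, aR²c but no w with b=w and cR²w.
Valid on no frame.

none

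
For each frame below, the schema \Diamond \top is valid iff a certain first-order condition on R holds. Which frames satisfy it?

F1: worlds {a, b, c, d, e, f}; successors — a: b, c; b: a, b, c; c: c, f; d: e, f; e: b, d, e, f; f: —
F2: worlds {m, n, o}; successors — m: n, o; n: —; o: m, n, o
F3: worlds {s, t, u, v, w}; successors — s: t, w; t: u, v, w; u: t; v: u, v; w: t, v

This is the axiom for seriality; its first-order frame correspondent is \forall x \exists y Rxy.
F1: fails — world f has no successor.
F2: fails — world n has no successor.
F3: condition met.

F3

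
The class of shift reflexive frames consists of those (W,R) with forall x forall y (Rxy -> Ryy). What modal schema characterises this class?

□(□ψ → ψ)

The condition is shift-reflexivity. The T□ schema □(□ψ → ψ) defines it.
Suppose □(□ψ→ψ) is valid. Take Rxy and set V(ψ)={w : Ryw}. Then at y, □ψ holds; since □(□ψ→ψ) at x, □ψ→ψ at y, so ψ at y, i.e. Ryy.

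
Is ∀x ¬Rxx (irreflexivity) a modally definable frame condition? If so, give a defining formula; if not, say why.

No — not modally definable

If a class were modally definable it would be closed under surjective bounded morphisms (Goldblatt–Thomason).
The 2-cycle (worlds s,t with s→t→s) is irreflexive, and the map sending every world to a single reflexive point • is a surjective bounded morphism (forth: every edge maps to (•,•); back: every world has a successor). So any modal formula valid on the 2-cycle is also valid on the reflexive point, which is not irreflexive.
Hence irreflexivity is not modally definable.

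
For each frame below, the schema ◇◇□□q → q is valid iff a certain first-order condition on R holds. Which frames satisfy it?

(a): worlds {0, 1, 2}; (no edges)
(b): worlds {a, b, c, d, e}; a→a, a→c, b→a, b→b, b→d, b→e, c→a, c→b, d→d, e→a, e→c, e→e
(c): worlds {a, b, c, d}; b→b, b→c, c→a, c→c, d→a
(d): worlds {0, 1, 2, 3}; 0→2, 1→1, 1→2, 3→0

This is the axiom for a generalized confluence (Geach) condition; its first-order frame correspondent is ∀x ∀y (xR²y → ∃w (yR²w ∧ x = w)).
(a): ✓.
(b): fails — bR²d but no w with dR²w and b=w.
(c): fails — bR²a but no w with aR²w and b=w.
(d): fails — 1R²2 but no w with 2R²w and 1=w.

(a)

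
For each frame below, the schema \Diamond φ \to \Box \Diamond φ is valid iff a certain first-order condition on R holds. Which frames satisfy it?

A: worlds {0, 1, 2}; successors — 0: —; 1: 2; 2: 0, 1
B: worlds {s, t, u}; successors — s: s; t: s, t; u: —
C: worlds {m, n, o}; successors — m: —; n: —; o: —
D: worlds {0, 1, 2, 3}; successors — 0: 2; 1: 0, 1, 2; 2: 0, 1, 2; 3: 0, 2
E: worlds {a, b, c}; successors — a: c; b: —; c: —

C

Frame correspondent (Sahlqvist): \forall x \forall y \forall z (Rxy \wedge Rxz \to Ryz) — i.e. the Euclidean property.
A: fails — R12 and R12 but not R22.
B: fails — Rts and Rtt but not Rst.
C: ✓.
D: fails — R10 and R10 but not R00.
E: fails — Rac and Rac but not Rcc.
Valid on: C.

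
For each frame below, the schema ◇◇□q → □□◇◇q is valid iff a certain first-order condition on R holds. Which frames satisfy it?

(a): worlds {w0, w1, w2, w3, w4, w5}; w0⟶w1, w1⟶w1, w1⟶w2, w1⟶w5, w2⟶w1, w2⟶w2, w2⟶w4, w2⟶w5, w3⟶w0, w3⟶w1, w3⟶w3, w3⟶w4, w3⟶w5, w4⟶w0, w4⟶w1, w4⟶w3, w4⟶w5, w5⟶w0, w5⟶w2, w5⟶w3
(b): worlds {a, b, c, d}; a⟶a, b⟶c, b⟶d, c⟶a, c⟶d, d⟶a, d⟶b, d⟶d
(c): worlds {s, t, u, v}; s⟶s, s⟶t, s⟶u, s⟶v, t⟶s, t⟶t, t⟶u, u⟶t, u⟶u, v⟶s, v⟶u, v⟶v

This is the axiom for a generalized confluence (Geach) condition; its first-order frame correspondent is ∀x ∀y ∀z ((xR²y ∧ xR²z) → ∃w (yRw ∧ zR²w)).
(a): satisfies the condition.
(b): fails — bR²b, bR²a but no w with bRw and aR²w.
(c): satisfies the condition.

(a), (c)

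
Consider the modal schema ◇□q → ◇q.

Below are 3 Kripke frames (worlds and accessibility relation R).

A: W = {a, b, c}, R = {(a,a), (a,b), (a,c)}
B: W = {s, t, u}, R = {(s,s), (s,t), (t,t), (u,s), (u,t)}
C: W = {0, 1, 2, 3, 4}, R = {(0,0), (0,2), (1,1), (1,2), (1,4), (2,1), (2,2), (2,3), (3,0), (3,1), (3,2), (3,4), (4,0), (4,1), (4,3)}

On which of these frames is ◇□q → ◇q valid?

The schema corresponds to a generalized confluence (Geach) condition: ∀x ∀y (xRy → ∃w (yRw ∧ xRw)).
A: fails — aRb but no w with bRw and aRw.
B: ✓.
C: ✓.
Valid on: B, C.

B, C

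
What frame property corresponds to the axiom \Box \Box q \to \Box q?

Suppose □□q→□q is valid. Take Rxy and set V(q)={w : xR²w}. Then □□q at x, so □q at x, so q at y, i.e. ∃z(Rxz∧Rzy).
Conversely, any frame satisfying \forall x \forall y (Rxy \to \exists z (Rxz \wedge Rzy)) validates the schema.
So the correspondent is density.

density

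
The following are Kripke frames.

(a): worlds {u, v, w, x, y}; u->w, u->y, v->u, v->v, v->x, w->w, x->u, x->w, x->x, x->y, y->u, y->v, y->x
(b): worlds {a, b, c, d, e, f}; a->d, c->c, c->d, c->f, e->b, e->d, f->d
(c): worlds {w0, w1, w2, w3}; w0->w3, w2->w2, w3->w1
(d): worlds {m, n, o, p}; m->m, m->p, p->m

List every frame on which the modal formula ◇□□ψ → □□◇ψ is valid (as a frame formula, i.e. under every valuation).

(d)

Frame correspondent (Sahlqvist): ∀x ∀y ∀z ((xRy ∧ xR²z) → ∃w (yR²w ∧ zRw)) — i.e. a generalized confluence (Geach) condition.
(a): fails — uRw, uR²v but no t with wR²t and vRt.
(b): fails — cRc, cR²d but no w with cR²w and dRw.
(c): fails — w0Rw3, w0R²w1 but no w with w3R²w and w1Rw.
(d): ✓.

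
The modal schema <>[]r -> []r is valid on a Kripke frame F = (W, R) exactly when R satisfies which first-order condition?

the Euclidean property: forall x forall y forall z (Rxy & Rxz -> Ryz)

Replacing r by ¬r and contraposing gives the equivalent schema ◇r → □◇r.
Suppose ◇r→□◇r is valid. Take Rxy, Rxz and set V(r)={y}. Then ◇r at x, so □◇r at x, so ◇r at z, so some w with Rzw has r; w=y, i.e. Rzy. By symmetry of the argument, Ryz.
Conversely, on a frame with the Euclidean property the schema holds at every world under every valuation.
So the correspondent is the Euclidean property.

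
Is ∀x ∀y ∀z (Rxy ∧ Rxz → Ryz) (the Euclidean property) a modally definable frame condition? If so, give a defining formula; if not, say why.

The condition is the Euclidean property. A defining modal formula is ◇q → □◇q.
Suppose ◇q→□◇q is valid. Take Rxy, Rxz and set V(q)={y}. Then ◇q at x, so □◇q at x, so ◇q at z, so some w with Rzw has q; w=y, i.e. Rzy. By symmetry of the argument, Ryz.

Yes — defined by ◇q → □◇q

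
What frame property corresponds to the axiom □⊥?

This schema is the Ver axiom.
It corresponds to emptiness of R: ∀x ∀y ¬Rxy.

emptiness of R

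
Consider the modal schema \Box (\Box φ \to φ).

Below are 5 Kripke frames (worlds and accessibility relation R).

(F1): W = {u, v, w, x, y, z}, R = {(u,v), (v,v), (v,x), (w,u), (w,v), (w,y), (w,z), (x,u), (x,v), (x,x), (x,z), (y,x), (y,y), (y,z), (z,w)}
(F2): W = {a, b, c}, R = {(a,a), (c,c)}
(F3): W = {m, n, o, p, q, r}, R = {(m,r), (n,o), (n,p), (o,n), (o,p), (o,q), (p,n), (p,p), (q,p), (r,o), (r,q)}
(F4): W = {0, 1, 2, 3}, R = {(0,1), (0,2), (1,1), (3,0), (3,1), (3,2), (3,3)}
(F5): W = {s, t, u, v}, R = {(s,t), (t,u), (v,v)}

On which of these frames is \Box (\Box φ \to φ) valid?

(F2)

This is the axiom for shift-reflexivity; its first-order frame correspondent is \forall x \forall y (Rxy \to Ryy).
(F1): fails — Rwu but not Ruu.
(F2): ✓.
(F3): fails — Ron but not Rnn.
(F4): fails — R32 but not R22.
(F5): fails — Rtu but not Ruu.
Valid on: (F2).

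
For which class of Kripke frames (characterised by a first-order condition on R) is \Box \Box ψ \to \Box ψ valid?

Suppose □□ψ→□ψ is valid. Take Rxy and set V(ψ)={w : xR²w}. Then □□ψ at x, so □ψ at x, so ψ at y, i.e. ∃z(Rxz∧Rzy).

density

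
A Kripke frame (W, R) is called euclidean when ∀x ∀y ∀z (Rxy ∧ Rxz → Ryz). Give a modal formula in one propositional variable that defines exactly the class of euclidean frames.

The condition is the Euclidean property. The 5 schema ◇r → □◇r defines it.
Suppose ◇r→□◇r is valid. Take Rxy, Rxz and set V(r)={y}. Then ◇r at x, so □◇r at x, so ◇r at z, so some w with Rzw has r; w=y, i.e. Rzy. By symmetry of the argument, Ryz.

◇r → □◇r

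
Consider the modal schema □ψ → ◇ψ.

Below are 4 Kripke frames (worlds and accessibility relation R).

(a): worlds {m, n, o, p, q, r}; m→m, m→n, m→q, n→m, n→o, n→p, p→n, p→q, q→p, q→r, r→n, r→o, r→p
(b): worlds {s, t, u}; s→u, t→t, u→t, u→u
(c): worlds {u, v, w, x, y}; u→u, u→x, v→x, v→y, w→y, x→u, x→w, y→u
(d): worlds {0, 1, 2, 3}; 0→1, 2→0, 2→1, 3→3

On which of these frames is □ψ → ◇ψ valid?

(b), (c)

This is the axiom for seriality; its first-order frame correspondent is ∀x ∃y Rxy.
(a): fails — world o has no successor.
(b): ✓.
(c): ✓.
(d): fails — world 1 has no successor.
Valid on: (b), (c).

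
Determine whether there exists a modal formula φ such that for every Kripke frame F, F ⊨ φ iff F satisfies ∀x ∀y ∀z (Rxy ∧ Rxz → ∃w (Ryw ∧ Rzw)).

Yes, by ◇□p → □◇p

The condition is convergence. A defining modal formula is ◇□p → □◇p.
Suppose ◇□p→□◇p is valid. Take Rxy, Rxz and set V(p)={w : Ryw}. Then □p at y so ◇□p at x, so □◇p at x, so ◇p at z, giving w with Rzw and Ryw.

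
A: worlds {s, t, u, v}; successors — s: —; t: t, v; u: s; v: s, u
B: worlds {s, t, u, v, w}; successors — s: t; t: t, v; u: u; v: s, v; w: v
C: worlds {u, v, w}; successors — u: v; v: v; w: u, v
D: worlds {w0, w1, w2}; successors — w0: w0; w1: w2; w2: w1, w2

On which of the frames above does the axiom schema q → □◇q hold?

D

The schema corresponds to symmetry: ∀x ∀y (Rxy → Ryx).
A: fails — Rtv but not Rvt.
B: fails — Rtv but not Rvt.
C: fails — Ruv but not Rvu.
D: holds.
Valid on: D.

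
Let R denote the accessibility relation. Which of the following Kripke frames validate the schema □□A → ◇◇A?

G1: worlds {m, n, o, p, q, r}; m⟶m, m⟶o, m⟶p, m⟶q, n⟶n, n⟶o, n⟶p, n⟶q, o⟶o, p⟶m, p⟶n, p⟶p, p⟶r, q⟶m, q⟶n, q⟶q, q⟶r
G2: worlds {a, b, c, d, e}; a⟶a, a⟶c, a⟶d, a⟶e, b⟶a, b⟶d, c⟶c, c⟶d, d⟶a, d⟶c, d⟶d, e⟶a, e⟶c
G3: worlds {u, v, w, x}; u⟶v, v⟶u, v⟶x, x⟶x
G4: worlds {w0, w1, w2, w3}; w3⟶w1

G2

Frame correspondent (Sahlqvist): ∀x ∃w (xR²w ∧ xR²w) — i.e. a generalized confluence (Geach) condition.
G1: fails — at r but no w with rR²w and rR²w.
G2: holds.
G3: fails — at w but no t with wR²t and wR²t.
G4: fails — at w0 but no w with w0R²w and w0R²w.
Valid on: G2.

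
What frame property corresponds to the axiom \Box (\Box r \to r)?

Suppose □(□r→r) is valid. Take Rxy and set V(r)={w : Ryw}. Then at y, □r holds; since □(□r→r) at x, □r→r at y, so r at y, i.e. Ryy.

shift-reflexivity: \forall x \forall y (Rxy \to Ryy)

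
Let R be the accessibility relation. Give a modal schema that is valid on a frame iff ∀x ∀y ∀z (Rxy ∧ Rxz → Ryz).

A defining formula is ◇q → □◇q (the 5 axiom).
Suppose ◇q→□◇q is valid. Take Rxy, Rxz and set V(q)={y}. Then ◇q at x, so □◇q at x, so ◇q at z, so some w with Rzw has q; w=y, i.e. Rzy. By symmetry of the argument, Ryz.

◇q → □◇q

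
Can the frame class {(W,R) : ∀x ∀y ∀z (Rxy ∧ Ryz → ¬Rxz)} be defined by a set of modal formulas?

No — not modally definable

Modal frame validity is preserved under surjective bounded morphisms.
The 7-cycle (worlds a,b,c,d,e,f,g with a→b→c→d→e→f→g→a) is intransitive. Mapping every world to a single reflexive point • is a surjective bounded morphism; the reflexive point is not intransitive (R••∧R•• but R••).
So no modal formula (or set of formulas) defines exactly the intransitive frames.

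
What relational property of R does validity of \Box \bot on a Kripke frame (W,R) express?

□⊥ is valid iff no world has any successor (otherwise □⊥ fails at any world with one).

emptiness of R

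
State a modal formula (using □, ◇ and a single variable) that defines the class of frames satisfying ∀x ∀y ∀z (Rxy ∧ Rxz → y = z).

◇p → □p

The condition is partial functionality. The CD schema ◇p → □p defines it.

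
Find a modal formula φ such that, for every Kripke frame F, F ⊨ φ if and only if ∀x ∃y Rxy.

A defining formula is □r → ◇r (the D axiom).
Suppose □r→◇r is valid. At any x set V(r)=W. Then □r at x, so ◇r at x, so x has a successor.

□r → ◇r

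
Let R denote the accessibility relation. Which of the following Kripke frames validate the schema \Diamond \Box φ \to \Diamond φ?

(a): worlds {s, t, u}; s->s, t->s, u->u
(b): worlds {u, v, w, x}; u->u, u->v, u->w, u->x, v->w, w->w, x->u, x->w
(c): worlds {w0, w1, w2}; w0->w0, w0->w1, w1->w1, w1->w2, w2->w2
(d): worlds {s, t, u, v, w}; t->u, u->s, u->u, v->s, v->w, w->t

(a), (b), (c)

This is the axiom for a generalized confluence (Geach) condition; its first-order frame correspondent is \forall x \forall y (xRy \to \exists w (yRw \wedge xRw)).
(a): ✓.
(b): ✓.
(c): ✓.
(d): fails — uRs but no w* with sRw* and uRw*.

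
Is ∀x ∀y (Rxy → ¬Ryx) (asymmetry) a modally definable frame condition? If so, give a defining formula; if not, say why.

Not definable by any modal formula

Modal frame validity is preserved under surjective bounded morphisms.
The 3-cycle (worlds 0,1,2 with 0→1→2→0) is asymmetric. Mapping every world to a single reflexive point • is a surjective bounded morphism, and the reflexive point is not asymmetric (R•• but asymmetry requires ¬R••).
So the class is not modally definable.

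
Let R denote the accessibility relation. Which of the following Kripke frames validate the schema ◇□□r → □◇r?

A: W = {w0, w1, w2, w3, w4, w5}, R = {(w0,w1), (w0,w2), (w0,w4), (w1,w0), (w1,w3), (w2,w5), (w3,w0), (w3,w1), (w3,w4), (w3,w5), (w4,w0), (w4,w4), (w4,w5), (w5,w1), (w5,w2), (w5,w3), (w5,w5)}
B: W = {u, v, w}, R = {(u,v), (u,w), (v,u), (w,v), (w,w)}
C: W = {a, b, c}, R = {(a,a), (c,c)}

This is the axiom for a generalized confluence (Geach) condition; its first-order frame correspondent is ∀x ∀y ∀z ((xRy ∧ xRz) → ∃w (yR²w ∧ zRw)).
A: condition met.
B: fails — uRv, uRv but no t with vR²t and vRt.
C: condition met.

A, C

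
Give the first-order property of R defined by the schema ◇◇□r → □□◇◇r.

This is a Sahlqvist (Geach-type) schema ◇^2□^1r → □^2◇^2r.
Minimal-valuation argument: fix x; take any y with xR^2y and any z with xR^2z. Set V(r) to the set of worlds R-reachable from y in exactly 1 step. Then □^1r holds at y, so the antecedent holds at x; validity forces ◇^2r at z, giving a w with zR^2w and yR^1w.
First-order correspondent: ∀x ∀y ∀z ((xR²y ∧ xR²z) → ∃w (yRw ∧ zR²w)).

∀x ∀y ∀z ((xR²y ∧ xR²z) → ∃w (yRw ∧ zR²w))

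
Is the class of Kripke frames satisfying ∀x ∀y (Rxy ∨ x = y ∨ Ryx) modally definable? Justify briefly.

No — not modally definable

Any modally definable frame class is closed under disjoint unions.
Take 4 disjoint single-world reflexive frames: each is trivially connected, but their disjoint union has 4 worlds with no edge between distinct components, so it is not connected.
Hence connectedness of R is not modally definable.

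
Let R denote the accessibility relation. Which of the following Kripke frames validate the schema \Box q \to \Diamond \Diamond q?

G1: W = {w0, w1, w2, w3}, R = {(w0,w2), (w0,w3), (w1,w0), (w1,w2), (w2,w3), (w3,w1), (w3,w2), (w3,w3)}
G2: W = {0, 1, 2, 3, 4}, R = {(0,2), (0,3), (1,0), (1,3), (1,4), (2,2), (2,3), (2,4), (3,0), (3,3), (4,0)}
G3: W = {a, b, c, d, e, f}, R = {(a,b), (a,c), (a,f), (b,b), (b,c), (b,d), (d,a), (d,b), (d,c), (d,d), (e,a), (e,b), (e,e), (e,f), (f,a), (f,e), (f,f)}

This is the axiom for a generalized confluence (Geach) condition; its first-order frame correspondent is \forall x \exists w (xRw \wedge x R^2 w).
G1: condition met.
G2: fails — at 4 but no w with 4Rw and 4R²w.
G3: fails — at c but no w with cRw and cR²w.
Valid on: G1.

G1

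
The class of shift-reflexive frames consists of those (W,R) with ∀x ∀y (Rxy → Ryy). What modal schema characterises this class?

□(□q → q)

A defining formula is □(□q → q) (the T□ axiom).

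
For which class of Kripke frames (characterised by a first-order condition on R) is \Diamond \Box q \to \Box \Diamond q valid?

Convergence

Suppose ◇□q→□◇q is valid. Take Rxy, Rxz and set V(q)={w : Ryw}. Then □q at y so ◇□q at x, so □◇q at x, so ◇q at z, giving w with Rzw and Ryw.
Conversely, on a frame with convergence the schema holds at every world under every valuation.
So the correspondent is convergence.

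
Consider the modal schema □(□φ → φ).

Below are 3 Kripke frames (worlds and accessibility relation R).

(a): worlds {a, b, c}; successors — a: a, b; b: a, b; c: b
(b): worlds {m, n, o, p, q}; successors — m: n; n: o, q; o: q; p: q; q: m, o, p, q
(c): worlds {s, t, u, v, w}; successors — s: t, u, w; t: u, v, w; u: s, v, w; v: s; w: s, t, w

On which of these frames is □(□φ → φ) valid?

The schema corresponds to shift-reflexivity: ∀x ∀y (Rxy → Ryy).
(a): holds.
(b): fails — Rno but not Roo.
(c): fails — Ruv but not Rvv.

(a)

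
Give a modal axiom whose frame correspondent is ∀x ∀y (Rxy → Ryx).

r → □◇r

The condition is symmetry. The B schema r → □◇r defines it.
Suppose r→□◇r is valid. Take Rxy and set V(r)={x}. Then r at x, so □◇r at x, so ◇r at y, so some z with Ryz has r; z=x, i.e. Ryx.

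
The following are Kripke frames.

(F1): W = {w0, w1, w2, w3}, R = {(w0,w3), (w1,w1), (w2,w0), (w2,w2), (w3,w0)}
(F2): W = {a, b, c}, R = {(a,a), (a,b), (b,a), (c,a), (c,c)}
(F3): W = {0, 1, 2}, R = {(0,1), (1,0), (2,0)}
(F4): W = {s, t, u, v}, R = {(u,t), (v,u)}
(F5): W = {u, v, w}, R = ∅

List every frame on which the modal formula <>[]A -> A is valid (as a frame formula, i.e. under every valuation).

(F5)

Frame correspondent (Sahlqvist): forall x forall y (Rxy -> Ryx) — i.e. symmetry.
(F1): fails — Rw2w0 but not Rw0w2.
(F2): fails — Rca but not Rac.
(F3): fails — R20 but not R02.
(F4): fails — Rvu but not Ruv.
(F5): condition met.
Valid on: (F5).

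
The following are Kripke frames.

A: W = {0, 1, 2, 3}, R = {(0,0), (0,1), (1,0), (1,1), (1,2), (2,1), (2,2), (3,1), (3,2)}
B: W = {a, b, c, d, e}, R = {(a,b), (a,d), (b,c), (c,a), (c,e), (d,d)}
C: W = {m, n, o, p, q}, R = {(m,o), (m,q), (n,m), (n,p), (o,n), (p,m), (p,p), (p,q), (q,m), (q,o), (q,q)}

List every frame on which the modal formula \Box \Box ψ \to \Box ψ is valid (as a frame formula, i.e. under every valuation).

A

Frame correspondent (Sahlqvist): \forall x \forall y (Rxy \to \exists z (Rxz \wedge Rzy)) — i.e. density.
A: holds.
B: fails — Rbc but no z with Rbz and Rzc.
C: fails — Ron but no z with Roz and Rzn.
Valid on: A.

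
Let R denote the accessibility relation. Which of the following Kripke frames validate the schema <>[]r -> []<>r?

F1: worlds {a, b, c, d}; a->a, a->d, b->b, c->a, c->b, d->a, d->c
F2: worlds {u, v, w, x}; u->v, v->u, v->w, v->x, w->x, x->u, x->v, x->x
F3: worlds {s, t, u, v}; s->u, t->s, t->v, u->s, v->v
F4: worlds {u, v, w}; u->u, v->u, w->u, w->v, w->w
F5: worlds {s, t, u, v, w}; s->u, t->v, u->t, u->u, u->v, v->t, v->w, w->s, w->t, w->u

This is the axiom for convergence; its first-order frame correspondent is forall x forall y forall z (Rxy & Rxz -> exists w (Ryw & Rzw)).
F1: fails — Rcb and Rca but b and a have no common successor.
F2: fails — Rvw and Rvu but w and u have no common successor.
F3: fails — Rtv and Rts but v and s have no common successor.
F4: ✓.
F5: fails — Ruv and Rut but v and t have no common successor.

F4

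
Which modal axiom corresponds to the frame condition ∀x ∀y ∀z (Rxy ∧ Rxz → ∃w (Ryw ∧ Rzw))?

◇□r → □◇r

The condition is convergence. The .2 schema ◇□r → □◇r defines it.
Suppose ◇□r→□◇r is valid. Take Rxy, Rxz and set V(r)={w : Ryw}. Then □r at y so ◇□r at x, so □◇r at x, so ◇r at z, giving w with Rzw and Ryw.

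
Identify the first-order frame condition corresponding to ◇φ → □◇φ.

Suppose ◇φ→□◇φ is valid. Take Rxy, Rxz and set V(φ)={y}. Then ◇φ at x, so □◇φ at x, so ◇φ at z, so some w with Rzw has φ; w=y, i.e. Rzy. By symmetry of the argument, Ryz.
The converse is a direct semantic check.
Frame condition: ∀x ∀y ∀z (Rxy ∧ Rxz → Ryz).

the Euclidean property: ∀x ∀y ∀z (Rxy ∧ Rxz → Ryz)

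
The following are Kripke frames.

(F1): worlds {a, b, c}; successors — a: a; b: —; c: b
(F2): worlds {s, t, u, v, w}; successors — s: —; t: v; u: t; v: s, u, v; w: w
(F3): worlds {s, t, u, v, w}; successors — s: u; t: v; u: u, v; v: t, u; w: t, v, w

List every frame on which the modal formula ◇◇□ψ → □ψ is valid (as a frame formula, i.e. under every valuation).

(F1)

Frame correspondent (Sahlqvist): ∀x ∀y ∀z ((xR²y ∧ xRz) → ∃w (yRw ∧ z = w)) — i.e. a generalized confluence (Geach) condition.
(F1): condition met.
(F2): fails — tR²s, tRv but no w* with sRw* and v=w*.
(F3): fails — uR²t, uRu but no w* with tRw* and u=w*.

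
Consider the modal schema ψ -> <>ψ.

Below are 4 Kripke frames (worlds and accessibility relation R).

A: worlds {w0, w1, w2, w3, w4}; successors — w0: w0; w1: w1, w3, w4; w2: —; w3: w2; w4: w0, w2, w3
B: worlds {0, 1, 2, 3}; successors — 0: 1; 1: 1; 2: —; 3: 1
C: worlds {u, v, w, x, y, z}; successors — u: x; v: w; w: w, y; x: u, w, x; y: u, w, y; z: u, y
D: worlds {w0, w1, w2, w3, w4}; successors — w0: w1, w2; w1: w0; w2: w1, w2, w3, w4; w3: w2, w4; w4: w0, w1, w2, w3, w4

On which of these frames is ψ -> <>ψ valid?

none

This is the axiom for a generalized confluence (Geach) condition; its first-order frame correspondent is forall x exists w (x = w & xRw).
A: fails — at w2 but no w with w2=w and w2Rw.
B: fails — at 0 but no w with 0=w and 0Rw.
C: fails — at u but no t with u=t and uRt.
D: fails — at w0 but no w with w0=w and w0Rw.
Valid on no frame.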